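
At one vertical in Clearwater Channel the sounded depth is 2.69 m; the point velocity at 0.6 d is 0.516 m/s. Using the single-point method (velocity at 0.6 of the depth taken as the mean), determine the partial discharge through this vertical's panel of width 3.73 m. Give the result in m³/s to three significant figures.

v̄ = v₀.₆ = 0.516 m/s
q = v̄ × d × w = 0.5160 × 2.69 × 3.73 = 5.177 m³/s

5.18 m³/s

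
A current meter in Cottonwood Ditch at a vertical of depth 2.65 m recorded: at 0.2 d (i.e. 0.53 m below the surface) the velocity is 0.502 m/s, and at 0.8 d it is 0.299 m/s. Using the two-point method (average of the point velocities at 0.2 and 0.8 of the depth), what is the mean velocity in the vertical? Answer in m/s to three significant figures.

v̄ = (0.502 + 0.299) / 2 = 0.4005 m/s

0.401 m/s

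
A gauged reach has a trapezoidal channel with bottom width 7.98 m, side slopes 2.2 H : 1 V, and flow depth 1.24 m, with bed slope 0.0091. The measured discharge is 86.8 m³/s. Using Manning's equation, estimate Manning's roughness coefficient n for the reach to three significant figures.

0.0141

A = (b + z·y)·y = (7.98 + 2.2×1.24)×1.24 = 13.28 m²
P = b + 2y√(1+z²) = 7.98 + 2×1.24×√(1+2.2²) = 13.97 m
R = A/P = 13.28/13.97 = 0.9502 m
n = (1/Q)·A·R^(2/3)·S^(1/2) = (1/86.8) × 13.28 × 0.9665 × 0.09539 = 0.01410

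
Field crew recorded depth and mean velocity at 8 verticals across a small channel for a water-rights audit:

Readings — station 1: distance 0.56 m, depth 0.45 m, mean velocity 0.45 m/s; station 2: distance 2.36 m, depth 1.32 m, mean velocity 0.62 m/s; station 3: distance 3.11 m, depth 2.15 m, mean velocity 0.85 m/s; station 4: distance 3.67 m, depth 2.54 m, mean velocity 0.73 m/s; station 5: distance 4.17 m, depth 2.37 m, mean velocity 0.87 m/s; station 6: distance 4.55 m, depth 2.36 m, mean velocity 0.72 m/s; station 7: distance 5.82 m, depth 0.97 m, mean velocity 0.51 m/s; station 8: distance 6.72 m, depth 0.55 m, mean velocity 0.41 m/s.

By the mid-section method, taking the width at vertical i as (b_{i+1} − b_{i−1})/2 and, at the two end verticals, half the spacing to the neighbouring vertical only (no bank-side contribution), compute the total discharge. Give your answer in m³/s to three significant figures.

w_1 = (2.36 − 0.56)/2 = 0.9 m; q_1 = 0.45 × 0.45 × 0.9 = 0.1823 m³/s
w_2 = (3.11 − 0.56)/2 = 1.275 m; q_2 = 0.62 × 1.32 × 1.275 = 1.043 m³/s
w_3 = (3.67 − 2.36)/2 = 0.655 m; q_3 = 0.85 × 2.15 × 0.655 = 1.197 m³/s
w_4 = (4.17 − 3.11)/2 = 0.53 m; q_4 = 0.73 × 2.54 × 0.53 = 0.9827 m³/s
w_5 = (4.55 − 3.67)/2 = 0.44 m; q_5 = 0.87 × 2.37 × 0.44 = 0.9072 m³/s
w_6 = (5.82 − 4.17)/2 = 0.825 m; q_6 = 0.72 × 2.36 × 0.825 = 1.402 m³/s
w_7 = (6.72 − 4.55)/2 = 1.085 m; q_7 = 0.51 × 0.97 × 1.085 = 0.5367 m³/s
w_8 = (6.72 − 5.82)/2 = 0.45 m; q_8 = 0.41 × 0.55 × 0.45 = 0.1015 m³/s
Q = Σ qᵢ = 6.353 m³/s

6.35 m³/s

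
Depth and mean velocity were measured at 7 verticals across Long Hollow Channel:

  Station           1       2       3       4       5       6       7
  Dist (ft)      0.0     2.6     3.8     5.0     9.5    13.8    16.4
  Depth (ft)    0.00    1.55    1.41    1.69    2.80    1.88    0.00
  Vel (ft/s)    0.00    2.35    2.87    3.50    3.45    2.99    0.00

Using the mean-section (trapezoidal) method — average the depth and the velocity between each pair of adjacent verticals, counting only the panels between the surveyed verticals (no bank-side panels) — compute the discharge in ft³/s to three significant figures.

84.1 ft³/s

Panel 1-2: Δb = 2.6 ft, d̄ = (0.00+1.55)/2 = 0.775, v̄ = (0.00+2.35)/2 = 1.175 → q = 2.6×0.775×1.175 = 2.368 ft³/s
Panel 2-3: Δb = 1.2 ft, d̄ = (1.55+1.41)/2 = 1.48, v̄ = (2.35+2.87)/2 = 2.61 → q = 1.2×1.48×2.61 = 4.635 ft³/s
Panel 3-4: Δb = 1.2 ft, d̄ = (1.41+1.69)/2 = 1.55, v̄ = (2.87+3.50)/2 = 3.185 → q = 1.2×1.55×3.185 = 5.924 ft³/s
Panel 4-5: Δb = 4.5 ft, d̄ = (1.69+2.80)/2 = 2.245, v̄ = (3.50+3.45)/2 = 3.475 → q = 4.5×2.245×3.475 = 35.11 ft³/s
Panel 5-6: Δb = 4.3 ft, d̄ = (2.80+1.88)/2 = 2.34, v̄ = (3.45+2.99)/2 = 3.22 → q = 4.3×2.34×3.22 = 32.40 ft³/s
Panel 6-7: Δb = 2.6 ft, d̄ = (1.88+0.00)/2 = 0.94, v̄ = (2.99+0.00)/2 = 1.495 → q = 2.6×0.94×1.495 = 3.654 ft³/s
Q = Σ q = 84.09 ft³/s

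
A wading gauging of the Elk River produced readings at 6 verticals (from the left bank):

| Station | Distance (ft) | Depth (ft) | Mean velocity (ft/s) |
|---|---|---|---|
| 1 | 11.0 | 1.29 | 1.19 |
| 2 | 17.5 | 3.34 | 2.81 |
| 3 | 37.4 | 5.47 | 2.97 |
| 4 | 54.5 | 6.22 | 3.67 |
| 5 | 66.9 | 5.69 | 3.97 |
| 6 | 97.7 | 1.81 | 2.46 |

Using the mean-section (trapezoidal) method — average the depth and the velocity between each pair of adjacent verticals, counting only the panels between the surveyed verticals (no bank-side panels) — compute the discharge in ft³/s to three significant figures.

Panel 1-2: Δb = 6.5 ft, d̄ = (1.29+3.34)/2 = 2.315, v̄ = (1.19+2.81)/2 = 2 → q = 6.5×2.315×2 = 30.10 ft³/s
Panel 2-3: Δb = 19.9 ft, d̄ = (3.34+5.47)/2 = 4.405, v̄ = (2.81+2.97)/2 = 2.89 → q = 19.9×4.405×2.89 = 253.3 ft³/s
Panel 3-4: Δb = 17.1 ft, d̄ = (5.47+6.22)/2 = 5.845, v̄ = (2.97+3.67)/2 = 3.32 → q = 17.1×5.845×3.32 = 331.8 ft³/s
Panel 4-5: Δb = 12.4 ft, d̄ = (6.22+5.69)/2 = 5.955, v̄ = (3.67+3.97)/2 = 3.82 → q = 12.4×5.955×3.82 = 282.1 ft³/s
Panel 5-6: Δb = 30.8 ft, d̄ = (5.69+1.81)/2 = 3.75, v̄ = (3.97+2.46)/2 = 3.215 → q = 30.8×3.75×3.215 = 371.3 ft³/s
Q = Σ q = 1269 ft³/s

1270 ft³/s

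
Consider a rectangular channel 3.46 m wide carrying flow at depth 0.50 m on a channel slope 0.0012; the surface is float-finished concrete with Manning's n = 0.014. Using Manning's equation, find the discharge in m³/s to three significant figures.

2.28 m³/s

A = b·y = 3.46 × 0.50 = 1.730 m²
P = b + 2y = 3.46 + 2×0.50 = 4.460 m
R = A/P = 1.730/4.460 = 0.3879 m
Q = (1/n)·A·R^(2/3)·S^(1/2) = (1/0.014) × 1.730 × 0.3879^(2/3) × 0.0012^(1/2) = 2.277 m³/s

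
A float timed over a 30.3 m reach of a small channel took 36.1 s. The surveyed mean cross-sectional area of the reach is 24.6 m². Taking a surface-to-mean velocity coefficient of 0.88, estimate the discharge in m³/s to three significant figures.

v_surface = L / t̄ = 30.3 / 36.1 = 0.8393 m/s
v_mean = 0.88 × 0.8393 = 0.7386 m/s
Q = A × v_mean = 24.6 × 0.7386 = 18.17 m³/s

18.2 m³/s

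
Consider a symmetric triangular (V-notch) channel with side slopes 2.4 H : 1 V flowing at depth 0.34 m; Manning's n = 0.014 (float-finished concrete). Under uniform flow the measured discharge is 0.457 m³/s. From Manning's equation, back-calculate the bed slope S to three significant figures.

A = z·y² = 2.4×0.34² = 0.2774 m²
P = 2y√(1+z²) = 2×0.34×√(1+2.4²) = 1.768 m
R = A/P = 0.2774/1.768 = 0.1569 m
S = (Q·n / (1·A·R^(2/3)))² = (0.457×0.014 / (1×0.2774×0.2909))² = 0.006283

0.00628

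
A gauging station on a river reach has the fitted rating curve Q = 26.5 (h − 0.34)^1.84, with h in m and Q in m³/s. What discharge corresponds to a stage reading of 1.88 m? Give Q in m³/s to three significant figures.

58.7 m³/s

Q = 26.5 × (1.88 − 0.34)^1.84 = 26.5 × 1.54^1.84 = 58.65 m³/s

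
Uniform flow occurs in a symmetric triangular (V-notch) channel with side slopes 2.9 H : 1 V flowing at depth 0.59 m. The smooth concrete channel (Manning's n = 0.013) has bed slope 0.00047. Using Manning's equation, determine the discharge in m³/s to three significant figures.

A = z·y² = 2.9×0.59² = 1.009 m²
P = 2y√(1+z²) = 2×0.59×√(1+2.9²) = 3.620 m
R = A/P = 1.009/3.620 = 0.2789 m
Q = (1/n)·A·R^(2/3)·S^(1/2) = (1/0.013) × 1.009 × 0.2789^(2/3) × 0.00047^(1/2) = 0.7186 m³/s

0.719 m³/s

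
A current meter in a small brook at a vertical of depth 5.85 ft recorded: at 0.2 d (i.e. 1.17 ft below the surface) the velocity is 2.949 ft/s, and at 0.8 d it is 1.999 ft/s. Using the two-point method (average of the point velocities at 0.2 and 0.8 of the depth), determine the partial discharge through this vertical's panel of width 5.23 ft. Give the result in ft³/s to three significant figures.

v̄ = (2.949 + 1.999) / 2 = 2.474 ft/s
q = v̄ × d × w = 2.474 × 5.85 × 5.23 = 75.69 ft³/s

75.7 ft³/s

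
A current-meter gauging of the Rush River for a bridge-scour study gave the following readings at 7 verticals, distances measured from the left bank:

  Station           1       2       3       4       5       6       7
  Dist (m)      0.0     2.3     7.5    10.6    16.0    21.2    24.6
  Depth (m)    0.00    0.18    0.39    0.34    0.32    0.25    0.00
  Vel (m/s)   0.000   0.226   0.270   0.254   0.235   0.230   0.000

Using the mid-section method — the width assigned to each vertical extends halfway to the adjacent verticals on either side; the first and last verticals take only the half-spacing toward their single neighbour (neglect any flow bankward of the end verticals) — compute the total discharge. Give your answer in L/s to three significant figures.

w_2 = (7.5 − 0.0)/2 = 3.75 m; q_2 = 0.226 × 0.18 × 3.75 = 0.1526 m³/s
w_3 = (10.6 − 2.3)/2 = 4.15 m; q_3 = 0.270 × 0.39 × 4.15 = 0.4370 m³/s
w_4 = (16.0 − 7.5)/2 = 4.25 m; q_4 = 0.254 × 0.34 × 4.25 = 0.3670 m³/s
w_5 = (21.2 − 10.6)/2 = 5.3 m; q_5 = 0.235 × 0.32 × 5.3 = 0.3986 m³/s
w_6 = (24.6 − 16.0)/2 = 4.3 m; q_6 = 0.230 × 0.25 × 4.3 = 0.2473 m³/s
Stations 1, 7 contribute zero (depth or velocity is 0).
Q = Σ qᵢ = 1.602 m³/s
= 1.602 × 1000 = 1602 L/s

1600 L/s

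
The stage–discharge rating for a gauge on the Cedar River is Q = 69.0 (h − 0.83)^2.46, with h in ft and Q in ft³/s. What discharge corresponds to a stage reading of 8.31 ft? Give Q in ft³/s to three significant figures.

9740 ft³/s

Q = 69.0 × (8.31 − 0.83)^2.46 = 69.0 × 7.48^2.46 = 9742 ft³/s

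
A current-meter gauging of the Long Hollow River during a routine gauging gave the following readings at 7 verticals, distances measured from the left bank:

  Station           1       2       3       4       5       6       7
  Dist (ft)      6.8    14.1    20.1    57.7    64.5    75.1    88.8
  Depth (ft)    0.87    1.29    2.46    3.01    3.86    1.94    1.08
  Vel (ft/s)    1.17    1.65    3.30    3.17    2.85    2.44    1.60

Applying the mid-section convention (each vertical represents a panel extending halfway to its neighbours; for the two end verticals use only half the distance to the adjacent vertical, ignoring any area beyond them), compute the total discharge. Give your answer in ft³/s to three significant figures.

572 ft³/s

w_1 = (14.1 − 6.8)/2 = 3.65 ft; q_1 = 1.17 × 0.87 × 3.65 = 3.715 ft³/s
w_2 = (20.1 − 6.8)/2 = 6.65 ft; q_2 = 1.65 × 1.29 × 6.65 = 14.15 ft³/s
w_3 = (57.7 − 14.1)/2 = 21.8 ft; q_3 = 3.30 × 2.46 × 21.8 = 177.0 ft³/s
w_4 = (64.5 − 20.1)/2 = 22.2 ft; q_4 = 3.17 × 3.01 × 22.2 = 211.8 ft³/s
w_5 = (75.1 − 57.7)/2 = 8.7 ft; q_5 = 2.85 × 3.86 × 8.7 = 95.71 ft³/s
w_6 = (88.8 − 64.5)/2 = 12.15 ft; q_6 = 2.44 × 1.94 × 12.15 = 57.51 ft³/s
w_7 = (88.8 − 75.1)/2 = 6.85 ft; q_7 = 1.60 × 1.08 × 6.85 = 11.84 ft³/s
Q = Σ qᵢ = 571.7 ft³/s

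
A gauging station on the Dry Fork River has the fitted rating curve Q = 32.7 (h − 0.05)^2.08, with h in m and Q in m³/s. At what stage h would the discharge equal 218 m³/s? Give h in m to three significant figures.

2.54 m

h − h₀ = (Q/C)^(1/b) = (218/32.7)^(1/2.08) = 2.489 m
h = 0.05 + 2.489 = 2.539 m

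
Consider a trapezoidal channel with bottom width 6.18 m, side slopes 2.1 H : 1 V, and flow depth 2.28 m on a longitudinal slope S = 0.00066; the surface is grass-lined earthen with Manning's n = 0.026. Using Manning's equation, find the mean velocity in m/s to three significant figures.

1.29 m/s

A = (b + z·y)·y = (6.18 + 2.1×2.28)×2.28 = 25.01 m²
P = b + 2y√(1+z²) = 6.18 + 2×2.28×√(1+2.1²) = 16.79 m
R = A/P = 25.01/16.79 = 1.490 m
Q = (1/n)·A·R^(2/3)·S^(1/2) = (1/0.026) × 25.01 × 1.490^(2/3) × 0.00066^(1/2) = 32.23 m³/s
V = Q/A = 32.23/25.01 = 1.289 m/s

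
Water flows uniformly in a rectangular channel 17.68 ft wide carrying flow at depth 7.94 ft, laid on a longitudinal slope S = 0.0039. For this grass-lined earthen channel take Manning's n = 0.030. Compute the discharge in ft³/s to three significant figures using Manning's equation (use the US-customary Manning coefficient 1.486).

1130 ft³/s

A = b·y = 17.68 × 7.94 = 140.4 ft²
P = b + 2y = 17.68 + 2×7.94 = 33.56 ft
R = A/P = 140.4/33.56 = 4.183 ft
Q = (1.486/n)·A·R^(2/3)·S^(1/2) = (1.486/0.030) × 140.4 × 4.183^(2/3) × 0.0039^(1/2) = 1127 ft³/s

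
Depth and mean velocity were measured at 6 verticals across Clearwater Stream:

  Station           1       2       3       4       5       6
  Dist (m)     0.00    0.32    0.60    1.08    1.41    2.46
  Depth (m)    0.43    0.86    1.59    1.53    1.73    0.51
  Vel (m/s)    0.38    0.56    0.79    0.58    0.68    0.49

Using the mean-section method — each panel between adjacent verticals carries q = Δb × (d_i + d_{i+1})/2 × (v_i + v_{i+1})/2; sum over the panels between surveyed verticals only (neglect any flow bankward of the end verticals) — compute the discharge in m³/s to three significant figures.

Panel 1-2: Δb = 0.32 m, d̄ = (0.43+0.86)/2 = 0.645, v̄ = (0.38+0.56)/2 = 0.47 → q = 0.32×0.645×0.47 = 0.09701 m³/s
Panel 2-3: Δb = 0.28 m, d̄ = (0.86+1.59)/2 = 1.225, v̄ = (0.56+0.79)/2 = 0.675 → q = 0.28×1.225×0.675 = 0.2315 m³/s
Panel 3-4: Δb = 0.48 m, d̄ = (1.59+1.53)/2 = 1.56, v̄ = (0.79+0.58)/2 = 0.685 → q = 0.48×1.56×0.685 = 0.5129 m³/s
Panel 4-5: Δb = 0.33 m, d̄ = (1.53+1.73)/2 = 1.63, v̄ = (0.58+0.68)/2 = 0.63 → q = 0.33×1.63×0.63 = 0.3389 m³/s
Panel 5-6: Δb = 1.05 m, d̄ = (1.73+0.51)/2 = 1.12, v̄ = (0.68+0.49)/2 = 0.585 → q = 1.05×1.12×0.585 = 0.6880 m³/s
Q = Σ q = 1.868 m³/s

1.87 m³/s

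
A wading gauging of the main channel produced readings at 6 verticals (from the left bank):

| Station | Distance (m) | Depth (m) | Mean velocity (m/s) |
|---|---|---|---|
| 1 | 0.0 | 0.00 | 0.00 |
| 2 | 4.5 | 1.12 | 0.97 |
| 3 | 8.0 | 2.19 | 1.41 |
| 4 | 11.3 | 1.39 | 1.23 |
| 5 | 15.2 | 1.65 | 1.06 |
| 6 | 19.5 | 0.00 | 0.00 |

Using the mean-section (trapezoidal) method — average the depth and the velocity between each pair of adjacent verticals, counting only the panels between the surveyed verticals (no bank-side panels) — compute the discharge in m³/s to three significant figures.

Panel 1-2: Δb = 4.5 m, d̄ = (0.00+1.12)/2 = 0.56, v̄ = (0.00+0.97)/2 = 0.485 → q = 4.5×0.56×0.485 = 1.222 m³/s
Panel 2-3: Δb = 3.5 m, d̄ = (1.12+2.19)/2 = 1.655, v̄ = (0.97+1.41)/2 = 1.19 → q = 3.5×1.655×1.19 = 6.893 m³/s
Panel 3-4: Δb = 3.3 m, d̄ = (2.19+1.39)/2 = 1.79, v̄ = (1.41+1.23)/2 = 1.32 → q = 3.3×1.79×1.32 = 7.797 m³/s
Panel 4-5: Δb = 3.9 m, d̄ = (1.39+1.65)/2 = 1.52, v̄ = (1.23+1.06)/2 = 1.145 → q = 3.9×1.52×1.145 = 6.788 m³/s
Panel 5-6: Δb = 4.3 m, d̄ = (1.65+0.00)/2 = 0.825, v̄ = (1.06+0.00)/2 = 0.53 → q = 4.3×0.825×0.53 = 1.880 m³/s
Q = Σ q = 24.58 m³/s

24.6 m³/s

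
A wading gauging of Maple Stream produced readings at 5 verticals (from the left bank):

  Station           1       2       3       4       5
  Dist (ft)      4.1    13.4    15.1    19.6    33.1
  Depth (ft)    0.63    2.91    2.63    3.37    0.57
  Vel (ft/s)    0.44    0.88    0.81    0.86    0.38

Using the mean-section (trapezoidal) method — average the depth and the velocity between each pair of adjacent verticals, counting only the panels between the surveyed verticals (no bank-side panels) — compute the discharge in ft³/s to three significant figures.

Panel 1-2: Δb = 9.3 ft, d̄ = (0.63+2.91)/2 = 1.77, v̄ = (0.44+0.88)/2 = 0.66 → q = 9.3×1.77×0.66 = 10.86 ft³/s
Panel 2-3: Δb = 1.7 ft, d̄ = (2.91+2.63)/2 = 2.77, v̄ = (0.88+0.81)/2 = 0.845 → q = 1.7×2.77×0.845 = 3.979 ft³/s
Panel 3-4: Δb = 4.5 ft, d̄ = (2.63+3.37)/2 = 3, v̄ = (0.81+0.86)/2 = 0.835 → q = 4.5×3×0.835 = 11.27 ft³/s
Panel 4-5: Δb = 13.5 ft, d̄ = (3.37+0.57)/2 = 1.97, v̄ = (0.86+0.38)/2 = 0.62 → q = 13.5×1.97×0.62 = 16.49 ft³/s
Q = Σ q = 42.60 ft³/s

42.6 ft³/s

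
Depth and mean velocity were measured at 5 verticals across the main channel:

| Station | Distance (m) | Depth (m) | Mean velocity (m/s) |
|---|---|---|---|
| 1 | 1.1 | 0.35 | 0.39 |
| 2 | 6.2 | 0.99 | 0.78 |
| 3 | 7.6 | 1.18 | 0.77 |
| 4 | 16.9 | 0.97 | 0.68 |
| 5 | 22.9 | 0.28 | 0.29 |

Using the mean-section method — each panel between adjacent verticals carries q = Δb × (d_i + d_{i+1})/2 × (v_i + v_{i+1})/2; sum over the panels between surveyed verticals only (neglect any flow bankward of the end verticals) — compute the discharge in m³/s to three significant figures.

Panel 1-2: Δb = 5.1 m, d̄ = (0.35+0.99)/2 = 0.67, v̄ = (0.39+0.78)/2 = 0.585 → q = 5.1×0.67×0.585 = 1.999 m³/s
Panel 2-3: Δb = 1.4 m, d̄ = (0.99+1.18)/2 = 1.085, v̄ = (0.78+0.77)/2 = 0.775 → q = 1.4×1.085×0.775 = 1.177 m³/s
Panel 3-4: Δb = 9.3 m, d̄ = (1.18+0.97)/2 = 1.075, v̄ = (0.77+0.68)/2 = 0.725 → q = 9.3×1.075×0.725 = 7.248 m³/s
Panel 4-5: Δb = 6 m, d̄ = (0.97+0.28)/2 = 0.625, v̄ = (0.68+0.29)/2 = 0.485 → q = 6×0.625×0.485 = 1.819 m³/s
Q = Σ q = 12.24 m³/s

12.2 m³/s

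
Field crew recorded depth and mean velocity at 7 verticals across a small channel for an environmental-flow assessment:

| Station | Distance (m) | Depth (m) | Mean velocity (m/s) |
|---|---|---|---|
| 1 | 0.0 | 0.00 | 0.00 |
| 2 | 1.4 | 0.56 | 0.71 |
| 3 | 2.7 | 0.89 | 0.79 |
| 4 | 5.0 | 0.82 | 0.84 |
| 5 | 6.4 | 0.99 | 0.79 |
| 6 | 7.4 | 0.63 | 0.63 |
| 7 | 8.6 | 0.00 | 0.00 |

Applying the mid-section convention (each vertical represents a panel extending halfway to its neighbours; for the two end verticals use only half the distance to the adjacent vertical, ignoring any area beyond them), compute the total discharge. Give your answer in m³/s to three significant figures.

4.45 m³/s

w_2 = (2.7 − 0.0)/2 = 1.35 m; q_2 = 0.71 × 0.56 × 1.35 = 0.5368 m³/s
w_3 = (5.0 − 1.4)/2 = 1.8 m; q_3 = 0.79 × 0.89 × 1.8 = 1.266 m³/s
w_4 = (6.4 − 2.7)/2 = 1.85 m; q_4 = 0.84 × 0.82 × 1.85 = 1.274 m³/s
w_5 = (7.4 − 5.0)/2 = 1.2 m; q_5 = 0.79 × 0.99 × 1.2 = 0.9385 m³/s
w_6 = (8.6 − 6.4)/2 = 1.1 m; q_6 = 0.63 × 0.63 × 1.1 = 0.4366 m³/s
Stations 1, 7 contribute zero (depth or velocity is 0).
Q = Σ qᵢ = 4.452 m³/s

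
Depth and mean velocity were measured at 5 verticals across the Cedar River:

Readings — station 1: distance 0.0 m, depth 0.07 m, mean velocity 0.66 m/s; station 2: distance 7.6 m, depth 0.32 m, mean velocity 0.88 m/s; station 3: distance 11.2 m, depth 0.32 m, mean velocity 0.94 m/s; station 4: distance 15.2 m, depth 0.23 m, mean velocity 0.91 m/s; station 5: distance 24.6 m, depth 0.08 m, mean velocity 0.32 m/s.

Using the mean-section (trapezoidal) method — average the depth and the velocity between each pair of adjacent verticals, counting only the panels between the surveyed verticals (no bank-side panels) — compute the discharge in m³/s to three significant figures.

Panel 1-2: Δb = 7.6 m, d̄ = (0.07+0.32)/2 = 0.195, v̄ = (0.66+0.88)/2 = 0.77 → q = 7.6×0.195×0.77 = 1.141 m³/s
Panel 2-3: Δb = 3.6 m, d̄ = (0.32+0.32)/2 = 0.32, v̄ = (0.88+0.94)/2 = 0.91 → q = 3.6×0.32×0.91 = 1.048 m³/s
Panel 3-4: Δb = 4 m, d̄ = (0.32+0.23)/2 = 0.275, v̄ = (0.94+0.91)/2 = 0.925 → q = 4×0.275×0.925 = 1.018 m³/s
Panel 4-5: Δb = 9.4 m, d̄ = (0.23+0.08)/2 = 0.155, v̄ = (0.91+0.32)/2 = 0.615 → q = 9.4×0.155×0.615 = 0.8961 m³/s
Q = Σ q = 4.103 m³/s

4.10 m³/s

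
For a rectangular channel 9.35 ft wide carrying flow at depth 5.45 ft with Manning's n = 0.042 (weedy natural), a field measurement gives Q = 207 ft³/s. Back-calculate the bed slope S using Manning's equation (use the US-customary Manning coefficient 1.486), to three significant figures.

A = b·y = 9.35 × 5.45 = 50.96 ft²
P = b + 2y = 9.35 + 2×5.45 = 20.25 ft
R = A/P = 50.96/20.25 = 2.516 ft
S = (Q·n / (1.486·A·R^(2/3)))² = (207×0.042 / (1.486×50.96×1.850))² = 0.003851

0.00385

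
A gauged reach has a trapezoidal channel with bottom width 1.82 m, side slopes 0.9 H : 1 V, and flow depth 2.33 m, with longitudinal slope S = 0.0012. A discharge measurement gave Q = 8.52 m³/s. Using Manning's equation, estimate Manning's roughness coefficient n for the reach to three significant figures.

A = (b + z·y)·y = (1.82 + 0.9×2.33)×2.33 = 9.127 m²
P = b + 2y√(1+z²) = 1.82 + 2×2.33×√(1+0.9²) = 8.089 m
R = A/P = 9.127/8.089 = 1.128 m
n = (1/Q)·A·R^(2/3)·S^(1/2) = (1/8.52) × 9.127 × 1.084 × 0.03464 = 0.04022

0.0402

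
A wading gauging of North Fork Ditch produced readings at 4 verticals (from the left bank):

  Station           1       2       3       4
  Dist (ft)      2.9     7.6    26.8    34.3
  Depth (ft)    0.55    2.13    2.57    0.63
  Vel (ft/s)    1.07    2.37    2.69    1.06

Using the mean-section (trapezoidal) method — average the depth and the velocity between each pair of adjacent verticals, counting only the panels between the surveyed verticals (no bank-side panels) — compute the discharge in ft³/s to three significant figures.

147 ft³/s

Panel 1-2: Δb = 4.7 ft, d̄ = (0.55+2.13)/2 = 1.34, v̄ = (1.07+2.37)/2 = 1.72 → q = 4.7×1.34×1.72 = 10.83 ft³/s
Panel 2-3: Δb = 19.2 ft, d̄ = (2.13+2.57)/2 = 2.35, v̄ = (2.37+2.69)/2 = 2.53 → q = 19.2×2.35×2.53 = 114.2 ft³/s
Panel 3-4: Δb = 7.5 ft, d̄ = (2.57+0.63)/2 = 1.6, v̄ = (2.69+1.06)/2 = 1.875 → q = 7.5×1.6×1.875 = 22.50 ft³/s
Q = Σ q = 147.5 ft³/s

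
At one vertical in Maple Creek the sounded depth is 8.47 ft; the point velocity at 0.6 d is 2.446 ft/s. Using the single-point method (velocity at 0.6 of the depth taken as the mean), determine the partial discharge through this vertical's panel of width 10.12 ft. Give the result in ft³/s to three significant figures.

210 ft³/s

v̄ = v₀.₆ = 2.446 ft/s
q = v̄ × d × w = 2.446 × 8.47 × 10.12 = 209.7 ft³/s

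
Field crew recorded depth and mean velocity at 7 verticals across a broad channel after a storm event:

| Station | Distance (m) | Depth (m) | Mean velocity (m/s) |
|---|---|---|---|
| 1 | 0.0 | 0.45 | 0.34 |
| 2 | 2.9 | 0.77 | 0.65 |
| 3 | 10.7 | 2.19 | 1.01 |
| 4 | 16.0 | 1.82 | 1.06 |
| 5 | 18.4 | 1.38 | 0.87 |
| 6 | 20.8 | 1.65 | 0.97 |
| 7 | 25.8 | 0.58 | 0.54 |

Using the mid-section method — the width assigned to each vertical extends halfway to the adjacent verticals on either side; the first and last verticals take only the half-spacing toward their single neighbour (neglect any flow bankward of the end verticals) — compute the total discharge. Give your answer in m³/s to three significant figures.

w_1 = (2.9 − 0.0)/2 = 1.45 m; q_1 = 0.34 × 0.45 × 1.45 = 0.2219 m³/s
w_2 = (10.7 − 0.0)/2 = 5.35 m; q_2 = 0.65 × 0.77 × 5.35 = 2.678 m³/s
w_3 = (16.0 − 2.9)/2 = 6.55 m; q_3 = 1.01 × 2.19 × 6.55 = 14.49 m³/s
w_4 = (18.4 − 10.7)/2 = 3.85 m; q_4 = 1.06 × 1.82 × 3.85 = 7.427 m³/s
w_5 = (20.8 − 16.0)/2 = 2.4 m; q_5 = 0.87 × 1.38 × 2.4 = 2.881 m³/s
w_6 = (25.8 − 18.4)/2 = 3.7 m; q_6 = 0.97 × 1.65 × 3.7 = 5.922 m³/s
w_7 = (25.8 − 20.8)/2 = 2.5 m; q_7 = 0.54 × 0.58 × 2.5 = 0.7830 m³/s
Q = Σ qᵢ = 34.40 m³/s

34.4 m³/s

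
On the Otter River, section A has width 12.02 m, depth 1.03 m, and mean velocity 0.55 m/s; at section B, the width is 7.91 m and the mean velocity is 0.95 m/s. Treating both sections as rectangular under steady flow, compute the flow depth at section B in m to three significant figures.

Q = A₁V₁ = (12.02×1.03) × 0.55 = 6.809 m³/s
d₂ = Q/(b₂ V₂) = 6.809/(7.91×0.95) = 0.9062 m

0.906 m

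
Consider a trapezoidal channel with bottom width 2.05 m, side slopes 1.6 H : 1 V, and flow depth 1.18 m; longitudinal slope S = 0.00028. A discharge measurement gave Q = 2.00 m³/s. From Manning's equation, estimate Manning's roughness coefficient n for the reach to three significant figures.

A = (b + z·y)·y = (2.05 + 1.6×1.18)×1.18 = 4.647 m²
P = b + 2y√(1+z²) = 2.05 + 2×1.18×√(1+1.6²) = 6.503 m
R = A/P = 4.647/6.503 = 0.7146 m
n = (1/Q)·A·R^(2/3)·S^(1/2) = (1/2.00) × 4.647 × 0.7993 × 0.01673 = 0.03107

0.0311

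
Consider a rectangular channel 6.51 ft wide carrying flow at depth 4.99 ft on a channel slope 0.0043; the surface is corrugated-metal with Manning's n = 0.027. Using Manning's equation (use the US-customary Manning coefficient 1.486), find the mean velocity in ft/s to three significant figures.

5.67 ft/s

A = b·y = 6.51 × 4.99 = 32.48 ft²
P = b + 2y = 6.51 + 2×4.99 = 16.49 ft
R = A/P = 32.48/16.49 = 1.970 ft
Q = (1.486/n)·A·R^(2/3)·S^(1/2) = (1.486/0.027) × 32.48 × 1.970^(2/3) × 0.0043^(1/2) = 184.2 ft³/s
V = Q/A = 184.2/32.48 = 5.671 ft/s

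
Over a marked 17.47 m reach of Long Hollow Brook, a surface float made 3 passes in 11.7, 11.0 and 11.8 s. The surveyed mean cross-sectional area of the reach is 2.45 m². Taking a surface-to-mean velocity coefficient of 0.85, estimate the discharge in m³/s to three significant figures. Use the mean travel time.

3.16 m³/s

t̄ = (11.7 + 11.0 + 11.8) / 3 = 11.5 s
v_surface = L / t̄ = 17.47 / 11.5 = 1.519 m/s
v_mean = 0.85 × 1.519 = 1.291 m/s
Q = A × v_mean = 2.45 × 1.291 = 3.164 m³/s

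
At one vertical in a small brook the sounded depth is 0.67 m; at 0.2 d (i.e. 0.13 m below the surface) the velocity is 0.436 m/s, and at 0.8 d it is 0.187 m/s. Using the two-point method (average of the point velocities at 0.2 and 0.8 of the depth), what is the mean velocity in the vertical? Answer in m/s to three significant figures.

0.312 m/s

v̄ = (0.436 + 0.187) / 2 = 0.3115 m/s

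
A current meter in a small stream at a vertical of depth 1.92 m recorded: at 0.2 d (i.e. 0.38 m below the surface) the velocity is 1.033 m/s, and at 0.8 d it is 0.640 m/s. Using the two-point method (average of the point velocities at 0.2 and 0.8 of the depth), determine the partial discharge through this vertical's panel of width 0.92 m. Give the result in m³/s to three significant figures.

v̄ = (1.033 + 0.640) / 2 = 0.8365 m/s
q = v̄ × d × w = 0.8365 × 1.92 × 0.92 = 1.478 m³/s

1.48 m³/s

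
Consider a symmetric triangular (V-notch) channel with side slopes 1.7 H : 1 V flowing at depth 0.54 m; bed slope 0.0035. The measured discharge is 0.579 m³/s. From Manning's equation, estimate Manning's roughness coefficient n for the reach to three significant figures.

A = z·y² = 1.7×0.54² = 0.4957 m²
P = 2y√(1+z²) = 2×0.54×√(1+1.7²) = 2.130 m
R = A/P = 0.4957/2.130 = 0.2327 m
n = (1/Q)·A·R^(2/3)·S^(1/2) = (1/0.579) × 0.4957 × 0.3783 × 0.05916 = 0.01916

0.0192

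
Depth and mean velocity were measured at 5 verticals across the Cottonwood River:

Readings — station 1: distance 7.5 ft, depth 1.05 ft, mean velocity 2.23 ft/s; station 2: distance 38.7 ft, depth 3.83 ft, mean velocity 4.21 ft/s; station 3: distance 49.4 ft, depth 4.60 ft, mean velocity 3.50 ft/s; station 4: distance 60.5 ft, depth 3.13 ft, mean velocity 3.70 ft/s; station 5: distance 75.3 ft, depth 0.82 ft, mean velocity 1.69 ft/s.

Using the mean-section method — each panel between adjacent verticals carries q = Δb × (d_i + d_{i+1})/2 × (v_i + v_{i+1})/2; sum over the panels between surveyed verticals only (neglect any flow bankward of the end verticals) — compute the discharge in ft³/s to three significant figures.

652 ft³/s

Panel 1-2: Δb = 31.2 ft, d̄ = (1.05+3.83)/2 = 2.44, v̄ = (2.23+4.21)/2 = 3.22 → q = 31.2×2.44×3.22 = 245.1 ft³/s
Panel 2-3: Δb = 10.7 ft, d̄ = (3.83+4.60)/2 = 4.215, v̄ = (4.21+3.50)/2 = 3.855 → q = 10.7×4.215×3.855 = 173.9 ft³/s
Panel 3-4: Δb = 11.1 ft, d̄ = (4.60+3.13)/2 = 3.865, v̄ = (3.50+3.70)/2 = 3.6 → q = 11.1×3.865×3.6 = 154.4 ft³/s
Panel 4-5: Δb = 14.8 ft, d̄ = (3.13+0.82)/2 = 1.975, v̄ = (3.70+1.69)/2 = 2.695 → q = 14.8×1.975×2.695 = 78.77 ft³/s
Q = Σ q = 652.2 ft³/s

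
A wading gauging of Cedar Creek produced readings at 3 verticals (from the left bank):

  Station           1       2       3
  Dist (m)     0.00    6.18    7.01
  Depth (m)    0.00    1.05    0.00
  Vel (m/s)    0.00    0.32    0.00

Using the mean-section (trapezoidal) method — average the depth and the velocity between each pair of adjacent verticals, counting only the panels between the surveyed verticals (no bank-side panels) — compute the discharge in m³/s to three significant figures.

0.589 m³/s

Panel 1-2: Δb = 6.18 m, d̄ = (0.00+1.05)/2 = 0.525, v̄ = (0.00+0.32)/2 = 0.16 → q = 6.18×0.525×0.16 = 0.5191 m³/s
Panel 2-3: Δb = 0.83 m, d̄ = (1.05+0.00)/2 = 0.525, v̄ = (0.32+0.00)/2 = 0.16 → q = 0.83×0.525×0.16 = 0.06972 m³/s
Q = Σ q = 0.5888 m³/s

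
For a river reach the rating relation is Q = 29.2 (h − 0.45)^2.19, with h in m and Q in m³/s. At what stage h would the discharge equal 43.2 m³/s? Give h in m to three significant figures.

1.65 m

h − h₀ = (Q/C)^(1/b) = (43.2/29.2)^(1/2.19) = 1.196 m
h = 0.45 + 1.196 = 1.646 m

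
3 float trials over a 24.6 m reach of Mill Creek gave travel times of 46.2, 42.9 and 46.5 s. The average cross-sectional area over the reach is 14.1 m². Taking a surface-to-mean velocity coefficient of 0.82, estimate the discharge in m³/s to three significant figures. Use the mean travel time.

6.29 m³/s

t̄ = (46.2 + 42.9 + 46.5) / 3 = 45.2 s
v_surface = L / t̄ = 24.6 / 45.2 = 0.5442 m/s
v_mean = 0.82 × 0.5442 = 0.4463 m/s
Q = A × v_mean = 14.1 × 0.4463 = 6.293 m³/s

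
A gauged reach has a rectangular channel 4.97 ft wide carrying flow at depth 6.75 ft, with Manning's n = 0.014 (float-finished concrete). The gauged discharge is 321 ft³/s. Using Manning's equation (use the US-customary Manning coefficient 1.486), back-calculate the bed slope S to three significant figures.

0.00367

A = b·y = 4.97 × 6.75 = 33.55 ft²
P = b + 2y = 4.97 + 2×6.75 = 18.47 ft
R = A/P = 33.55/18.47 = 1.816 ft
S = (Q·n / (1.486·A·R^(2/3)))² = (321×0.014 / (1.486×33.55×1.489))² = 0.003667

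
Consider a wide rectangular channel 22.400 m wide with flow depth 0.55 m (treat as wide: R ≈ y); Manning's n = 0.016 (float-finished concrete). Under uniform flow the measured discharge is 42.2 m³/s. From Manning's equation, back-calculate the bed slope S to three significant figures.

A = b·y = 22.400 × 0.55 = 12.32 m²
Wide channel: R ≈ y = 0.55 m
S = (Q·n / (1·A·R^(2/3)))² = (42.2×0.016 / (1×12.32×0.6713))² = 0.006665

0.00667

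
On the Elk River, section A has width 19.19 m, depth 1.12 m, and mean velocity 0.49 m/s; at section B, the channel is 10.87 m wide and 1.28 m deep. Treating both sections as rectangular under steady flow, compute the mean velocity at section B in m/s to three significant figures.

0.757 m/s

Q = A₁V₁ = (19.19×1.12) × 0.49 = 10.53 m³/s
A₂ = 10.87 × 1.28 = 13.91 m²
V₂ = Q/A₂ = 10.53/13.91 = 0.7569 m/s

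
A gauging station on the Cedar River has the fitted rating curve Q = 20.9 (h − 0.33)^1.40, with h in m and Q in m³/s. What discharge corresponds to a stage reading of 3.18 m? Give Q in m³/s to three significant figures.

90.6 m³/s

Q = 20.9 × (3.18 − 0.33)^1.40 = 20.9 × 2.85^1.40 = 90.56 m³/s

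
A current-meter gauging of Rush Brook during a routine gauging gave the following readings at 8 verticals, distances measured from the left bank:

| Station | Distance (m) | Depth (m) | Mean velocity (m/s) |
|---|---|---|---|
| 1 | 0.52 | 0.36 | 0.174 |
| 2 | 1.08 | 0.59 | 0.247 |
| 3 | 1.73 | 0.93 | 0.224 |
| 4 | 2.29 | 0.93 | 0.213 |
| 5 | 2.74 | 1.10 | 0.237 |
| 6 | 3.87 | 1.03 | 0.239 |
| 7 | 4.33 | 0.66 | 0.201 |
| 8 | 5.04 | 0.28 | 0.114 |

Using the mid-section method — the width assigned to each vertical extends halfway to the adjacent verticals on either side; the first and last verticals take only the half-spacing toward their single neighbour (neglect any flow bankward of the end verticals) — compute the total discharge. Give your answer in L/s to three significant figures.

w_1 = (1.08 − 0.52)/2 = 0.28 m; q_1 = 0.174 × 0.36 × 0.28 = 0.01754 m³/s
w_2 = (1.73 − 0.52)/2 = 0.605 m; q_2 = 0.247 × 0.59 × 0.605 = 0.08817 m³/s
w_3 = (2.29 − 1.08)/2 = 0.605 m; q_3 = 0.224 × 0.93 × 0.605 = 0.1260 m³/s
w_4 = (2.74 − 1.73)/2 = 0.505 m; q_4 = 0.213 × 0.93 × 0.505 = 0.1000 m³/s
w_5 = (3.87 − 2.29)/2 = 0.79 m; q_5 = 0.237 × 1.10 × 0.79 = 0.2060 m³/s
w_6 = (4.33 − 2.74)/2 = 0.795 m; q_6 = 0.239 × 1.03 × 0.795 = 0.1957 m³/s
w_7 = (5.04 − 3.87)/2 = 0.585 m; q_7 = 0.201 × 0.66 × 0.585 = 0.07761 m³/s
w_8 = (5.04 − 4.33)/2 = 0.355 m; q_8 = 0.114 × 0.28 × 0.355 = 0.01133 m³/s
Q = Σ qᵢ = 0.8224 m³/s
= 0.8224 × 1000 = 822.4 L/s

822 L/s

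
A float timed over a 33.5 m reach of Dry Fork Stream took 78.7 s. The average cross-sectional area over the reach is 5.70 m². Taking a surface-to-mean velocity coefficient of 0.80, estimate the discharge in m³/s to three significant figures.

1.94 m³/s

v_surface = L / t̄ = 33.5 / 78.7 = 0.4257 m/s
v_mean = 0.80 × 0.4257 = 0.3405 m/s
Q = A × v_mean = 5.70 × 0.3405 = 1.941 m³/s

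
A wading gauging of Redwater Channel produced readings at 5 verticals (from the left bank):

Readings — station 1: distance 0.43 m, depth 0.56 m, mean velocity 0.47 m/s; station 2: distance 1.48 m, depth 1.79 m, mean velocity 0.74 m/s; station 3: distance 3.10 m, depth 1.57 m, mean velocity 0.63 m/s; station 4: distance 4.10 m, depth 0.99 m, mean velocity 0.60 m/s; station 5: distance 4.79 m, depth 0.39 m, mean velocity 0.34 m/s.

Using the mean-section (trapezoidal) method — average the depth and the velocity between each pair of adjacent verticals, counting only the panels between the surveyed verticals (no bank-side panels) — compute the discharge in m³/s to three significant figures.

3.62 m³/s

Panel 1-2: Δb = 1.05 m, d̄ = (0.56+1.79)/2 = 1.175, v̄ = (0.47+0.74)/2 = 0.605 → q = 1.05×1.175×0.605 = 0.7464 m³/s
Panel 2-3: Δb = 1.62 m, d̄ = (1.79+1.57)/2 = 1.68, v̄ = (0.74+0.63)/2 = 0.685 → q = 1.62×1.68×0.685 = 1.864 m³/s
Panel 3-4: Δb = 1 m, d̄ = (1.57+0.99)/2 = 1.28, v̄ = (0.63+0.60)/2 = 0.615 → q = 1×1.28×0.615 = 0.7872 m³/s
Panel 4-5: Δb = 0.69 m, d̄ = (0.99+0.39)/2 = 0.69, v̄ = (0.60+0.34)/2 = 0.47 → q = 0.69×0.69×0.47 = 0.2238 m³/s
Q = Σ q = 3.622 m³/s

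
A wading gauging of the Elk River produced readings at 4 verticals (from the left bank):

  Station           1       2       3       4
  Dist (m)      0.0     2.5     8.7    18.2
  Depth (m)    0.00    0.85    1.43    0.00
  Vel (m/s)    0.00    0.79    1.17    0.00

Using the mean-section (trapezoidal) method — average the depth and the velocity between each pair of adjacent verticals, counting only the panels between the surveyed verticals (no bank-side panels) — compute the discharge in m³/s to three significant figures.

Panel 1-2: Δb = 2.5 m, d̄ = (0.00+0.85)/2 = 0.425, v̄ = (0.00+0.79)/2 = 0.395 → q = 2.5×0.425×0.395 = 0.4197 m³/s
Panel 2-3: Δb = 6.2 m, d̄ = (0.85+1.43)/2 = 1.14, v̄ = (0.79+1.17)/2 = 0.98 → q = 6.2×1.14×0.98 = 6.927 m³/s
Panel 3-4: Δb = 9.5 m, d̄ = (1.43+0.00)/2 = 0.715, v̄ = (1.17+0.00)/2 = 0.585 → q = 9.5×0.715×0.585 = 3.974 m³/s
Q = Σ q = 11.32 m³/s

11.3 m³/s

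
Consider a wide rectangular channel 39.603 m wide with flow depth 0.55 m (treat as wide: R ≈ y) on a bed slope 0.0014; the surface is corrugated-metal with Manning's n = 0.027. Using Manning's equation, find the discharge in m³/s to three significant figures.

20.3 m³/s

A = b·y = 39.603 × 0.55 = 21.78 m²
Wide channel: R ≈ y = 0.55 m
Q = (1/n)·A·R^(2/3)·S^(1/2) = (1/0.027) × 21.78 × 0.5500^(2/3) × 0.0014^(1/2) = 20.26 m³/s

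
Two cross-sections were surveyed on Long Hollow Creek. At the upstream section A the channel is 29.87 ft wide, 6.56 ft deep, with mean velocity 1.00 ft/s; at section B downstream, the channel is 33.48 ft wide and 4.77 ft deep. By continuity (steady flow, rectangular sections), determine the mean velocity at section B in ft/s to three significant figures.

Q = A₁V₁ = (29.87×6.56) × 1.00 = 195.9 ft³/s
A₂ = 33.48 × 4.77 = 159.7 ft²
V₂ = Q/A₂ = 195.9/159.7 = 1.227 ft/s

1.23 ft/s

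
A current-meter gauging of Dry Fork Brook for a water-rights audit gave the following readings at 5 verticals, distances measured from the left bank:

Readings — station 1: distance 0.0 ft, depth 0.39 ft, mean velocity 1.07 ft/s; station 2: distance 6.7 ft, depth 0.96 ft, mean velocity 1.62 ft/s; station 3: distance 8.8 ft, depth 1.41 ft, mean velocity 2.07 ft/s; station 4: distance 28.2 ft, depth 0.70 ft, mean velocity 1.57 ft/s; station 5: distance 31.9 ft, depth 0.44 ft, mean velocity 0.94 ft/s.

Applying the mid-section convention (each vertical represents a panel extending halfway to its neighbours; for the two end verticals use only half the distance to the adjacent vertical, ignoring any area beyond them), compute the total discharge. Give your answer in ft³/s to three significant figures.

w_1 = (6.7 − 0.0)/2 = 3.35 ft; q_1 = 1.07 × 0.39 × 3.35 = 1.398 ft³/s
w_2 = (8.8 − 0.0)/2 = 4.4 ft; q_2 = 1.62 × 0.96 × 4.4 = 6.843 ft³/s
w_3 = (28.2 − 6.7)/2 = 10.75 ft; q_3 = 2.07 × 1.41 × 10.75 = 31.38 ft³/s
w_4 = (31.9 − 8.8)/2 = 11.55 ft; q_4 = 1.57 × 0.70 × 11.55 = 12.69 ft³/s
w_5 = (31.9 − 28.2)/2 = 1.85 ft; q_5 = 0.94 × 0.44 × 1.85 = 0.7652 ft³/s
Q = Σ qᵢ = 53.08 ft³/s

53.1 ft³/s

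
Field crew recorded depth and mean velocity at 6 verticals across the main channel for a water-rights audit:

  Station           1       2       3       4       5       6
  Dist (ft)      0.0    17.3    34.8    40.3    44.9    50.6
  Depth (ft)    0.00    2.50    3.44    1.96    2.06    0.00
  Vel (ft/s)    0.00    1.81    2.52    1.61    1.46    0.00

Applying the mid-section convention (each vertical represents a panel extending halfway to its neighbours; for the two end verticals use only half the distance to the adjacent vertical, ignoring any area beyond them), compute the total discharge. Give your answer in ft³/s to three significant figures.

w_2 = (34.8 − 0.0)/2 = 17.4 ft; q_2 = 1.81 × 2.50 × 17.4 = 78.74 ft³/s
w_3 = (40.3 − 17.3)/2 = 11.5 ft; q_3 = 2.52 × 3.44 × 11.5 = 99.69 ft³/s
w_4 = (44.9 − 34.8)/2 = 5.05 ft; q_4 = 1.61 × 1.96 × 5.05 = 15.94 ft³/s
w_5 = (50.6 − 40.3)/2 = 5.15 ft; q_5 = 1.46 × 2.06 × 5.15 = 15.49 ft³/s
Stations 1, 6 contribute zero (depth or velocity is 0).
Q = Σ qᵢ = 209.9 ft³/s

210 ft³/s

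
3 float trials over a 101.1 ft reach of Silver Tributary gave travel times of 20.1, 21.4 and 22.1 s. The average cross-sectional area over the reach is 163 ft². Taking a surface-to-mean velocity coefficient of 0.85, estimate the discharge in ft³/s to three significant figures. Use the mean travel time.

661 ft³/s

t̄ = (20.1 + 21.4 + 22.1) / 3 = 21.2 s
v_surface = L / t̄ = 101.1 / 21.2 = 4.769 ft/s
v_mean = 0.85 × 4.769 = 4.054 ft/s
Q = A × v_mean = 163 × 4.054 = 660.7 ft³/s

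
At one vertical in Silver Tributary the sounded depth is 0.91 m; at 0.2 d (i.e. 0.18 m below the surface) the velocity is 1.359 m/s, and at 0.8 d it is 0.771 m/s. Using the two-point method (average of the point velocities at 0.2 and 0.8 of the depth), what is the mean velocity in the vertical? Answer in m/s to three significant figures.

v̄ = (1.359 + 0.771) / 2 = 1.065 m/s

1.07 m/s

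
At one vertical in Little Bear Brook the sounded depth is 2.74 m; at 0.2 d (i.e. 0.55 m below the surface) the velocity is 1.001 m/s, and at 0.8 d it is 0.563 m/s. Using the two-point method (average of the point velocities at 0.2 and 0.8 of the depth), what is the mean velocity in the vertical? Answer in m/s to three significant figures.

0.782 m/s

v̄ = (1.001 + 0.563) / 2 = 0.7820 m/s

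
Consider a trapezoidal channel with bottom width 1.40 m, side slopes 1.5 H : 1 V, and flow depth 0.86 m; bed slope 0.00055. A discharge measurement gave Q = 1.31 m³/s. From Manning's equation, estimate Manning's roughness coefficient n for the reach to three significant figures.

A = (b + z·y)·y = (1.40 + 1.5×0.86)×0.86 = 2.313 m²
P = b + 2y√(1+z²) = 1.40 + 2×0.86×√(1+1.5²) = 4.501 m
R = A/P = 2.313/4.501 = 0.5140 m
n = (1/Q)·A·R^(2/3)·S^(1/2) = (1/1.31) × 2.313 × 0.6417 × 0.02345 = 0.02657

0.0266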